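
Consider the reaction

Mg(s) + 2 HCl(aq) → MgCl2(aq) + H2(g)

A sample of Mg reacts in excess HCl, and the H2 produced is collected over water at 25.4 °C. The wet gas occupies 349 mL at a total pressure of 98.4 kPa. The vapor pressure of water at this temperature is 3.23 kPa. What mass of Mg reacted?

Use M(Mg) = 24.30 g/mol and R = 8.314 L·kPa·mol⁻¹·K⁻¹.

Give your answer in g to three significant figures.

0.325 g

P(H2) = 98.4 − 3.23 = 95.17 kPa
n(H2) = PV/RT = (95.17 × 0.3490) / (8.314 × 298.55) = 0.01338 mol
n(Mg) = (1/1) × 0.01338 = 0.01338 mol
m(Mg) = 0.01338 × 24.30 = 0.3251 g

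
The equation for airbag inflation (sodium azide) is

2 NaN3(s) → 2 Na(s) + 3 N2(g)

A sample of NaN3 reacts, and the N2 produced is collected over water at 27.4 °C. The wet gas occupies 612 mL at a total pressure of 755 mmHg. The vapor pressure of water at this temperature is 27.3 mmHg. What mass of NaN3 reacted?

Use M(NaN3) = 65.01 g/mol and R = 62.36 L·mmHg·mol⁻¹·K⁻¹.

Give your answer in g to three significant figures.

P(N2) = 755 − 27.3 = 727.7 mmHg
n(N2) = PV/RT = (727.7 × 0.6120) / (62.36 × 300.55) = 0.02376 mol
n(NaN3) = (2/3) × 0.02376 = 0.01584 mol
m(NaN3) = 0.01584 × 65.01 = 1.030 g

1.03 g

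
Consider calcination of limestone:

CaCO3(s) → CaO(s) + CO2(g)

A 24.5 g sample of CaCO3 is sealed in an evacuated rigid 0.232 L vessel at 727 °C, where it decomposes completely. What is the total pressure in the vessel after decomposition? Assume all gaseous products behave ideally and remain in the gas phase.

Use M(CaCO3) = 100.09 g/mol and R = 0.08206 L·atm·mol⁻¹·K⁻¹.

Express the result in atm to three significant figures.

86.6 atm

n(CaCO3) = 24.5 / 100.09 = 0.2448 mol
n(gas produced) = (1/1) × 0.2448 = 0.2448 mol
P = nRT/V = 0.2448 × 0.08206 × 1000.15 / 0.232 = 86.60 atm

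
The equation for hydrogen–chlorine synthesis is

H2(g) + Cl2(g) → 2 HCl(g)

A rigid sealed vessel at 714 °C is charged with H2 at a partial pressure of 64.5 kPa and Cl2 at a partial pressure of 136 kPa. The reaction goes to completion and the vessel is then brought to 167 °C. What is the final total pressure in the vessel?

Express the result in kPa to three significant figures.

Because the vessel is rigid and T is held at 714 °C, work the stoichiometry in partial pressures (P_i = n_iRT/V).
P(Cl2) required for 64.5 kPa of H2 = (1/1) × 64.5 = 64.50 kPa; available 136 kPa, so H2 is limiting.
P(Cl2) remaining = 136 − (1/1) × 64.5 = 71.50 kPa
P(gaseous products) = (2)/1 × 64.5 = 129.0 kPa
P_total at 714 °C = 71.50 + 129.0 = 200.5 kPa
Scaling to 167 °C: P = 200.5 × 440.15/987.15 = 89.40 kPa

89.4 kPa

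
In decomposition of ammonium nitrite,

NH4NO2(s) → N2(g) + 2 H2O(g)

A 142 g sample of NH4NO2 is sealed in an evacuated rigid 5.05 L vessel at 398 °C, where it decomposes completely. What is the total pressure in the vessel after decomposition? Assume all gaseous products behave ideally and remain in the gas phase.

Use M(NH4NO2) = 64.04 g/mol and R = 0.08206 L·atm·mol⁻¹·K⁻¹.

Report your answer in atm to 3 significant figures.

n(NH4NO2) = 142 / 64.04 = 2.217 mol
n(gas produced) = (3/1) × 2.217 = 6.651 mol
P = nRT/V = 6.651 × 0.08206 × 671.15 / 5.05 = 72.53 atm

72.5 atm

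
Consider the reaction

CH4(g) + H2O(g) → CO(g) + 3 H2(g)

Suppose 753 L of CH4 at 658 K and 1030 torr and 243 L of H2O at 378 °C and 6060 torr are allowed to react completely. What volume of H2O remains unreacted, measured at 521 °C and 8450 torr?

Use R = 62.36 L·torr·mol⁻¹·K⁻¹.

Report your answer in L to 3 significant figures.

n(CH4) = PV/RT = (1030 × 753) / (62.36 × 658) = 18.90 mol
n(H2O) = PV/RT = (6060 × 243) / (62.36 × 651.15) = 36.27 mol
For 18.90 mol CH4, stoichiometry requires (1/1) × 18.90 = 18.90 mol H2O; 36.27 mol is available, so CH4 is limiting.
n(H2O) consumed = (1/1) × 18.90 = 18.90 mol; remaining = 36.27 − 18.90 = 17.37 mol
V(H2O) = nRT/P = 17.37 × 62.36 × 794.15 / 8450 = 101.8 L

102 L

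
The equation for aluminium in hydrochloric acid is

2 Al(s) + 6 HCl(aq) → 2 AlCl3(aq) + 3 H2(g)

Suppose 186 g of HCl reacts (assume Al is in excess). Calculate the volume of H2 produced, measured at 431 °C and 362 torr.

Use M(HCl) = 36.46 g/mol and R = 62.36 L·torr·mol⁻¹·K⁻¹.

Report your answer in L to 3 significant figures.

309 L

n(HCl) = 186.0 / 36.46 = 5.101 mol
n(H2) = (3/6) × 5.101 = 2.550 mol
V = nRT/P = 2.550 × 62.36 × 704.15 / 362 = 309.3 L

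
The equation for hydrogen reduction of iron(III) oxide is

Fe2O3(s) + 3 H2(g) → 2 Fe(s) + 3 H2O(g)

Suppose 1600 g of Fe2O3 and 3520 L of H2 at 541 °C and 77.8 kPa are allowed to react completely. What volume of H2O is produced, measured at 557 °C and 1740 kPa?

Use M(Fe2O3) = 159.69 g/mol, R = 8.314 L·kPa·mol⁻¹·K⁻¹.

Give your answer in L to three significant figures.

119 L

n(Fe2O3) = 1600 / 159.69 = 10.02 mol
n(H2) = PV/RT = (77.8 × 3520) / (8.314 × 814.15) = 40.46 mol
For 10.02 mol Fe2O3, stoichiometry requires (3/1) × 10.02 = 30.06 mol H2; 40.46 mol is available, so Fe2O3 is limiting.
n(H2O) = (3/1) × 10.02 = 30.06 mol
V(H2O) = nRT/P = 30.06 × 8.314 × 830.15 / 1740 = 119.2 L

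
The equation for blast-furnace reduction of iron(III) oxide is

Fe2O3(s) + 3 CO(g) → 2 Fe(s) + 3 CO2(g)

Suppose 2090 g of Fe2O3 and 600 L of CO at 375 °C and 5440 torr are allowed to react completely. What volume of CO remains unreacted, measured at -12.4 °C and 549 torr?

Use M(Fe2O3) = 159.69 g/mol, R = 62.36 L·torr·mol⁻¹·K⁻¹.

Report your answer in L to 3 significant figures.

n(Fe2O3) = 2090 / 159.69 = 13.09 mol
n(CO) = PV/RT = (5440 × 600) / (62.36 × 648.15) = 80.75 mol
For 13.09 mol Fe2O3, stoichiometry requires (3/1) × 13.09 = 39.27 mol CO; 80.75 mol is available, so Fe2O3 is limiting.
n(CO) consumed = (3/1) × 13.09 = 39.27 mol; remaining = 80.75 − 39.27 = 41.48 mol
V(CO) = nRT/P = 41.48 × 62.36 × 260.75 / 549 = 1229 L

1230 L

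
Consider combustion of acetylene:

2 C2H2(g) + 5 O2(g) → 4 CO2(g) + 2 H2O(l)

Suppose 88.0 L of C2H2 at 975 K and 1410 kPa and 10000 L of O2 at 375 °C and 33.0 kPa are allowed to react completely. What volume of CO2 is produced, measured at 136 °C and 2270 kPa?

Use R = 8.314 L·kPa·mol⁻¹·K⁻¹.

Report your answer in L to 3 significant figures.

45.9 L

n(C2H2) = PV/RT = (1410 × 88.0) / (8.314 × 975) = 15.31 mol
n(O2) = PV/RT = (33.0 × 10000) / (8.314 × 648.15) = 61.24 mol
For 15.31 mol C2H2, stoichiometry requires (5/2) × 15.31 = 38.27 mol O2; 61.24 mol is available, so C2H2 is limiting.
n(CO2) = (4/2) × 15.31 = 30.62 mol
V(CO2) = nRT/P = 30.62 × 8.314 × 409.15 / 2270 = 45.89 L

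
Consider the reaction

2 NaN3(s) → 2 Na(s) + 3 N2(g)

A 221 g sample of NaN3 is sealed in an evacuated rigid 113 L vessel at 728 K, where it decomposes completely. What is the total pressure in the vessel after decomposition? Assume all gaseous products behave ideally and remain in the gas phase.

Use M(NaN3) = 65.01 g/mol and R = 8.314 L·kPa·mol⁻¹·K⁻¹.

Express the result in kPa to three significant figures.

273 kPa

n(NaN3) = 221 / 65.01 = 3.399 mol
n(gas produced) = (3/2) × 3.399 = 5.098 mol
P = nRT/V = 5.098 × 8.314 × 728 / 113 = 273.1 kPa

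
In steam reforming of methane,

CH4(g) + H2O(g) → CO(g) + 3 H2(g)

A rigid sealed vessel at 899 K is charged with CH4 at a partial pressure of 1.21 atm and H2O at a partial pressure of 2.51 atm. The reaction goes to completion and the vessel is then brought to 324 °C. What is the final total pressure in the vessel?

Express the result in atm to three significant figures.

4.08 atm

At constant V, partial pressures at 899 K are proportional to moles, so apply stoichiometry directly to pressures.
P(H2O) required for 1.21 atm of CH4 = (1/1) × 1.21 = 1.210 atm; available 2.51 atm, so CH4 is limiting.
P(H2O) remaining = 2.51 − (1/1) × 1.21 = 1.300 atm
P(gaseous products) = (1+3)/1 × 1.21 = 4.840 atm
P_total at 899 K = 1.300 + 4.840 = 6.140 atm
Scaling to 324 °C: P = 6.140 × 597.15/899 = 4.078 atm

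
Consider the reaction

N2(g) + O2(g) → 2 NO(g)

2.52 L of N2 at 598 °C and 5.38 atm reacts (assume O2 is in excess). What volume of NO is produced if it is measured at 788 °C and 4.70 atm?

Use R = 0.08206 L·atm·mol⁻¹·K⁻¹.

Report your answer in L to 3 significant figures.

n(N2) = PV/RT = (5.38 × 2.52) / (0.08206 × 871.15) = 0.1897 mol
n(NO) = (2/1) × 0.1897 = 0.3794 mol
V = nRT/P = 0.3794 × 0.08206 × 1061.15 / 4.70 = 7.029 L

7.03 L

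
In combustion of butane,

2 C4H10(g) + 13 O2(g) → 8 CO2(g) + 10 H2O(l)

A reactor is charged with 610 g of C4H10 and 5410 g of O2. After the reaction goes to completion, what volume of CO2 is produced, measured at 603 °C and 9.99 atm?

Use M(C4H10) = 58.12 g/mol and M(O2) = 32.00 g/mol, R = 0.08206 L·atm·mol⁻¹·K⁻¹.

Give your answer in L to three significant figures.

n(C4H10) = 610 / 58.12 = 10.50 mol
n(O2) = 5410 / 32.00 = 169.1 mol
For 10.50 mol C4H10, stoichiometry requires (13/2) × 10.50 = 68.25 mol O2; 169.1 mol is available, so C4H10 is limiting.
n(CO2) = (8/2) × 10.50 = 42.00 mol
V(CO2) = nRT/P = 42.00 × 0.08206 × 876.15 / 9.99 = 302.3 L

302 L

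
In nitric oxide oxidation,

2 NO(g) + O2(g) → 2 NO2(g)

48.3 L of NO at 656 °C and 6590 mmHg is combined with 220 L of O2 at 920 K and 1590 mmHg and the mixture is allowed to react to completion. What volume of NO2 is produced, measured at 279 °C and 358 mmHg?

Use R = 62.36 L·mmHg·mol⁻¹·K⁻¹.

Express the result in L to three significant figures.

528 L

n(NO) = PV/RT = (6590 × 48.3) / (62.36 × 929.15) = 5.493 mol
n(O2) = PV/RT = (1590 × 220) / (62.36 × 920) = 6.097 mol
For 5.493 mol NO, stoichiometry requires (1/2) × 5.493 = 2.747 mol O2; 6.097 mol is available, so NO is limiting.
n(NO2) = (2/2) × 5.493 = 5.493 mol
V(NO2) = nRT/P = 5.493 × 62.36 × 552.15 / 358 = 528.3 L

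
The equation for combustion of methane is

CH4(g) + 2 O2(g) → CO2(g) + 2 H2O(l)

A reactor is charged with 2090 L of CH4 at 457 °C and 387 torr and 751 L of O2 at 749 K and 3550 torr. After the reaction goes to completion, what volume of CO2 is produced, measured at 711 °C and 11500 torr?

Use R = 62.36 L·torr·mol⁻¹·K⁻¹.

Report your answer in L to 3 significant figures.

n(CH4) = PV/RT = (387 × 2090) / (62.36 × 730.15) = 17.76 mol
n(O2) = PV/RT = (3550 × 751) / (62.36 × 749) = 57.08 mol
For 17.76 mol CH4, stoichiometry requires (2/1) × 17.76 = 35.52 mol O2; 57.08 mol is available, so CH4 is limiting.
n(CO2) = (1/1) × 17.76 = 17.76 mol
V(CO2) = nRT/P = 17.76 × 62.36 × 984.15 / 11500 = 94.78 L

94.8 L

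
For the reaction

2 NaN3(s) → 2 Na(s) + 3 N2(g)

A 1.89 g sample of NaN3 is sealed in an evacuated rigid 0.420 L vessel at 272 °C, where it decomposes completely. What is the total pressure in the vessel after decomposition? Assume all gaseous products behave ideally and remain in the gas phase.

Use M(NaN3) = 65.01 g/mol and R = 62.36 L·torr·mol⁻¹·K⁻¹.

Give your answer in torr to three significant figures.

3530 torr

n(NaN3) = 1.89 / 65.01 = 0.02907 mol
n(gas produced) = (3/2) × 0.02907 = 0.04360 mol
P = nRT/V = 0.04360 × 62.36 × 545.15 / 0.420 = 3529 torr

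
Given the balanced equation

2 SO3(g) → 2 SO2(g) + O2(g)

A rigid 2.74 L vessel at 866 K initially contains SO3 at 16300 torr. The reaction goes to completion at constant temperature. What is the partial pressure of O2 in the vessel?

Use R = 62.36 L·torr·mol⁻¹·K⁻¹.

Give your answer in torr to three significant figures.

8150 torr

n(SO3)₀ = PV/RT = (16300 × 2.74) / (62.36 × 866) = 0.8270 mol
n(O2) = (1/2) × 0.8270 = 0.4135 mol
P(O2) = nRT/V = 0.4135 × 62.36 × 866 / 2.74 = 8150 torr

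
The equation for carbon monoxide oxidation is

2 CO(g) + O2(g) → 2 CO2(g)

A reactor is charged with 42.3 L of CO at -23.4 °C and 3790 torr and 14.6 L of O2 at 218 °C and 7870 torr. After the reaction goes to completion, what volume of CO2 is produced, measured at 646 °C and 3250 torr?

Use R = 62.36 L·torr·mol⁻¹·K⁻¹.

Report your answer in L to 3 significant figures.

132 L

n(CO) = PV/RT = (3790 × 42.3) / (62.36 × 249.75) = 10.29 mol
n(O2) = PV/RT = (7870 × 14.6) / (62.36 × 491.15) = 3.752 mol
For 10.29 mol CO, stoichiometry requires (1/2) × 10.29 = 5.145 mol O2; 3.752 mol is available, so O2 is limiting.
n(CO2) = (2/1) × 3.752 = 7.504 mol
V(CO2) = nRT/P = 7.504 × 62.36 × 919.15 / 3250 = 132.3 L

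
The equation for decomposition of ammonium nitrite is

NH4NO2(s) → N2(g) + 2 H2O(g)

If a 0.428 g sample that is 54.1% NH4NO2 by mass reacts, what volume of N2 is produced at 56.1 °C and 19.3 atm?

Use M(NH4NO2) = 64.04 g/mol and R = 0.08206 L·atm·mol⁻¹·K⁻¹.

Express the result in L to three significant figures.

mass of NH4NO2 = 0.428 × 54.1/100 = 0.2315 g
n(NH4NO2) = 0.2315 / 64.04 = 0.003615 mol
n(N2) = (1/1) × 0.003615 = 0.003615 mol
V = nRT/P = 0.003615 × 0.08206 × 329.25 / 19.3 = 0.005061 L

0.00506 L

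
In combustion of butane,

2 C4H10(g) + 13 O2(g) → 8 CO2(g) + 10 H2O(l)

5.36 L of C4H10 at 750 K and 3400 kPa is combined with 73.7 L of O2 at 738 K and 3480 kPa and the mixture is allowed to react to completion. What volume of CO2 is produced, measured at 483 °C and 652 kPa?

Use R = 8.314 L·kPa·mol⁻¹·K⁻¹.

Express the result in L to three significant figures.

n(C4H10) = PV/RT = (3400 × 5.36) / (8.314 × 750) = 2.923 mol
n(O2) = PV/RT = (3480 × 73.7) / (8.314 × 738) = 41.80 mol
For 2.923 mol C4H10, stoichiometry requires (13/2) × 2.923 = 19.00 mol O2; 41.80 mol is available, so C4H10 is limiting.
n(CO2) = (8/2) × 2.923 = 11.69 mol
V(CO2) = nRT/P = 11.69 × 8.314 × 756.15 / 652 = 112.7 L

113 L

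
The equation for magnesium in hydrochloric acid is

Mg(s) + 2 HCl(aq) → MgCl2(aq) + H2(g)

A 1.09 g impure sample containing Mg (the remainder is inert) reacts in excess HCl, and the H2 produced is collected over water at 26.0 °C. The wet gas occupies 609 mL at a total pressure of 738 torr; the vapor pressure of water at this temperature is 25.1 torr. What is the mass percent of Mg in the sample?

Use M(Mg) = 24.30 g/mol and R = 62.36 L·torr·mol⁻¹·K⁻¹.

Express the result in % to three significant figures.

P(H2) = 738 − 25.1 = 712.9 torr
n(H2) = PV/RT = (712.9 × 0.6090) / (62.36 × 299.15) = 0.02327 mol
n(Mg) = (1/1) × 0.02327 = 0.02327 mol
m(Mg) = 0.02327 × 24.30 = 0.5655 g
%Mg = 0.5655 / 1.09 × 100 = 51.88%

51.9 %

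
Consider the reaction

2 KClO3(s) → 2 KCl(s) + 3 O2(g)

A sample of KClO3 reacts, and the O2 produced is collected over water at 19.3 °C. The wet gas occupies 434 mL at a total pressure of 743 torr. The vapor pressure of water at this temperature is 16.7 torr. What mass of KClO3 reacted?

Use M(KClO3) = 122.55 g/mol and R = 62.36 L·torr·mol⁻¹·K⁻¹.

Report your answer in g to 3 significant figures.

P(O2) = 743 − 16.7 = 726.3 torr
n(O2) = PV/RT = (726.3 × 0.4340) / (62.36 × 292.45) = 0.01728 mol
n(KClO3) = (2/3) × 0.01728 = 0.01152 mol
m(KClO3) = 0.01152 × 122.55 = 1.412 g

1.41 g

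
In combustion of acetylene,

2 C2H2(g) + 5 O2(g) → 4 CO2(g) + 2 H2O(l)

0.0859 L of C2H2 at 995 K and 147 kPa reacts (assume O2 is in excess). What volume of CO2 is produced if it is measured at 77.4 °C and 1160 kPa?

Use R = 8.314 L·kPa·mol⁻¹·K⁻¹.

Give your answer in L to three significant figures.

0.00767 L

n(C2H2) = PV/RT = (147 × 0.0859) / (8.314 × 995) = 0.001526 mol
n(CO2) = (4/2) × 0.001526 = 0.003052 mol
V = nRT/P = 0.003052 × 8.314 × 350.55 / 1160 = 0.007668 L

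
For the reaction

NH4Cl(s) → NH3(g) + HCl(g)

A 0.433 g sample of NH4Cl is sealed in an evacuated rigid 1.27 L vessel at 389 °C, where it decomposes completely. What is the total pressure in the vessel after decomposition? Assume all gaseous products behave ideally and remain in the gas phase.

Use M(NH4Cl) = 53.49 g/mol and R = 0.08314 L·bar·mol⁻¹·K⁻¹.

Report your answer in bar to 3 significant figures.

0.702 bar

n(NH4Cl) = 0.433 / 53.49 = 0.008095 mol
n(gas produced) = (2/1) × 0.008095 = 0.01619 mol
P = nRT/V = 0.01619 × 0.08314 × 662.15 / 1.27 = 0.7018 bar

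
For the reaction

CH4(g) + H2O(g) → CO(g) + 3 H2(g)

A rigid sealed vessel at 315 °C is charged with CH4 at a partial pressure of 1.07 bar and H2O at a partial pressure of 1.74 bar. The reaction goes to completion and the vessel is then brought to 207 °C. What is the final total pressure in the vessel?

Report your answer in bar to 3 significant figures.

4.04 bar

Because the vessel is rigid and T is held at 315 °C, work the stoichiometry in partial pressures (P_i = n_iRT/V).
P(H2O) required for 1.07 bar of CH4 = (1/1) × 1.07 = 1.070 bar; available 1.74 bar, so CH4 is limiting.
P(H2O) remaining = 1.74 − (1/1) × 1.07 = 0.6700 bar
P(gaseous products) = (1+3)/1 × 1.07 = 4.280 bar
P_total at 315 °C = 0.6700 + 4.280 = 4.950 bar
Scaling to 207 °C: P = 4.950 × 480.15/588.15 = 4.041 bar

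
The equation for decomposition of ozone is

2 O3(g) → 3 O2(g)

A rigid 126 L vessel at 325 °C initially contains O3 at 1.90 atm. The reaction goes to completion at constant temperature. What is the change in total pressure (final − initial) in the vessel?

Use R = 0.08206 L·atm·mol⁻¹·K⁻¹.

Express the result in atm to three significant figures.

Since T and V are fixed, P_final/P_initial = n_final/n_initial = 3/2.
P_final = (3/2) × 1.90 = 2.850 atm; ΔP = 2.850 − 1.90 = 0.9500 atm

0.950 atm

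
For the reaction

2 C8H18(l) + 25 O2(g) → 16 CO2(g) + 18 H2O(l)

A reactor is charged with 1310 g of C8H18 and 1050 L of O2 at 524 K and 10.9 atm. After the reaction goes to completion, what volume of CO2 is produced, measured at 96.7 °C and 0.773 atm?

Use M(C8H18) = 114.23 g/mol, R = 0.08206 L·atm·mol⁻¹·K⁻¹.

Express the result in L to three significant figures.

n(C8H18) = 1310 / 114.23 = 11.47 mol
n(O2) = PV/RT = (10.9 × 1050) / (0.08206 × 524) = 266.2 mol
For 11.47 mol C8H18, stoichiometry requires (25/2) × 11.47 = 143.4 mol O2; 266.2 mol is available, so C8H18 is limiting.
n(CO2) = (16/2) × 11.47 = 91.76 mol
V(CO2) = nRT/P = 91.76 × 0.08206 × 369.85 / 0.773 = 3603 L

3600 L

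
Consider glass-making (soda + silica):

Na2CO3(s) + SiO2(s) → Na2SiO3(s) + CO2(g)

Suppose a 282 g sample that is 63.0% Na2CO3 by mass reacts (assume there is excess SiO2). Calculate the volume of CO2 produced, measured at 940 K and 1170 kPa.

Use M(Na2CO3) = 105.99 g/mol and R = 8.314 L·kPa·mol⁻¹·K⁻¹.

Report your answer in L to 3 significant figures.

mass of Na2CO3 = 282 × 63.0/100 = 177.7 g
n(Na2CO3) = 177.7 / 105.99 = 1.677 mol
n(CO2) = (1/1) × 1.677 = 1.677 mol
V = nRT/P = 1.677 × 8.314 × 940 / 1170 = 11.20 L

11.2 L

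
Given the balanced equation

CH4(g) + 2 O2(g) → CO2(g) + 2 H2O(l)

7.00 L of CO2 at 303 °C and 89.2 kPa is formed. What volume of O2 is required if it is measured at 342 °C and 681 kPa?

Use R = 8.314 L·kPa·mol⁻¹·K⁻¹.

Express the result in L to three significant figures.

1.96 L

n(CO2) = PV/RT = (89.2 × 7.00) / (8.314 × 576.15) = 0.1304 mol
n(O2) = (2/1) × 0.1304 = 0.2608 mol
V = nRT/P = 0.2608 × 8.314 × 615.15 / 681 = 1.959 L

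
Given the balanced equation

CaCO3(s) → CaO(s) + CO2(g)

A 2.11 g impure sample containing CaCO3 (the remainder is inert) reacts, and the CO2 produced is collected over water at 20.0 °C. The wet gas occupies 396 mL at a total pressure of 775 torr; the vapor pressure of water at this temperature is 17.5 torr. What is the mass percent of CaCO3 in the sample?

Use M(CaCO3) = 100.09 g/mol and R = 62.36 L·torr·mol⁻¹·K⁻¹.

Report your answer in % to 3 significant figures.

P(CO2) = 775 − 17.5 = 757.5 torr
n(CO2) = PV/RT = (757.5 × 0.3960) / (62.36 × 293.15) = 0.01641 mol
n(CaCO3) = (1/1) × 0.01641 = 0.01641 mol
m(CaCO3) = 0.01641 × 100.09 = 1.642 g
%CaCO3 = 1.642 / 2.11 × 100 = 77.82%

77.8 %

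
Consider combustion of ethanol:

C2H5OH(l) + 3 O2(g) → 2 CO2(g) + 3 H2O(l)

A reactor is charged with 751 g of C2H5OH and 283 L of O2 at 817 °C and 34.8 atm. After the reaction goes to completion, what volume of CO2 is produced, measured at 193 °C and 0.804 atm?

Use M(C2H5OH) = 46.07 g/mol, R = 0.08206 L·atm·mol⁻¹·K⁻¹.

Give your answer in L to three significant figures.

n(C2H5OH) = 751 / 46.07 = 16.30 mol
n(O2) = PV/RT = (34.8 × 283) / (0.08206 × 1090.15) = 110.1 mol
For 16.30 mol C2H5OH, stoichiometry requires (3/1) × 16.30 = 48.90 mol O2; 110.1 mol is available, so C2H5OH is limiting.
n(CO2) = (2/1) × 16.30 = 32.60 mol
V(CO2) = nRT/P = 32.60 × 0.08206 × 466.15 / 0.804 = 1551 L

1550 L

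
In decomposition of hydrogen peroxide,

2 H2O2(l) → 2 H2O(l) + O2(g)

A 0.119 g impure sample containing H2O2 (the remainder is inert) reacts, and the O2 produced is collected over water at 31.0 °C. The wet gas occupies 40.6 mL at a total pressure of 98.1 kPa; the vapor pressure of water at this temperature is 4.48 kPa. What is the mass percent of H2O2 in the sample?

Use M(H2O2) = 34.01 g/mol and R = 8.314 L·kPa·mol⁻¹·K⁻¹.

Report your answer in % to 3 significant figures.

P(O2) = 98.1 − 4.48 = 93.62 kPa
n(O2) = PV/RT = (93.62 × 0.04060) / (8.314 × 304.15) = 0.001503 mol
n(H2O2) = (2/1) × 0.001503 = 0.003006 mol
m(H2O2) = 0.003006 × 34.01 = 0.1022 g
%H2O2 = 0.1022 / 0.119 × 100 = 85.88%

85.9 %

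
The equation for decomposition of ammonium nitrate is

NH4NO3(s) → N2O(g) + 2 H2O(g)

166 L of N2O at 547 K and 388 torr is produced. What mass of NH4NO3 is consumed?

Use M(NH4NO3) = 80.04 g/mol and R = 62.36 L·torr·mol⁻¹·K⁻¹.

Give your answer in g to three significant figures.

151 g

n(N2O) = PV/RT = (388 × 166) / (62.36 × 547) = 1.888 mol
n(NH4NO3) = (1/1) × 1.888 = 1.888 mol
m(NH4NO3) = 1.888 × 80.04 = 151.1 g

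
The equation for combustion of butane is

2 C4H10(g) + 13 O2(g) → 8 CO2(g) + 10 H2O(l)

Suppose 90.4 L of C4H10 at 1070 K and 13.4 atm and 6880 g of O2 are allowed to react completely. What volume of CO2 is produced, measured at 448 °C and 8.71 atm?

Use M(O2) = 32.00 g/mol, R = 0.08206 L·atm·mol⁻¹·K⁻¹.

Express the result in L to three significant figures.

n(C4H10) = PV/RT = (13.4 × 90.4) / (0.08206 × 1070) = 13.80 mol
n(O2) = 6880 / 32.00 = 215.0 mol
For 13.80 mol C4H10, stoichiometry requires (13/2) × 13.80 = 89.70 mol O2; 215.0 mol is available, so C4H10 is limiting.
n(CO2) = (8/2) × 13.80 = 55.20 mol
V(CO2) = nRT/P = 55.20 × 0.08206 × 721.15 / 8.71 = 375.0 L

375 L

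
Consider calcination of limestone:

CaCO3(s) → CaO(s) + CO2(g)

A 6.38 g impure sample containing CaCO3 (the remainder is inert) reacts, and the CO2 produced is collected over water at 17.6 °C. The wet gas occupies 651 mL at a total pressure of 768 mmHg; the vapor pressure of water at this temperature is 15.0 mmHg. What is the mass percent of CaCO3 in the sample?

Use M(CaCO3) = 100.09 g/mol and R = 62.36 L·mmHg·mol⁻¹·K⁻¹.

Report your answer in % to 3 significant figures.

P(CO2) = 768 − 15.0 = 753.0 mmHg
n(CO2) = PV/RT = (753.0 × 0.6510) / (62.36 × 290.75) = 0.02704 mol
n(CaCO3) = (1/1) × 0.02704 = 0.02704 mol
m(CaCO3) = 0.02704 × 100.09 = 2.706 g
%CaCO3 = 2.706 / 6.38 × 100 = 42.41%

42.4 %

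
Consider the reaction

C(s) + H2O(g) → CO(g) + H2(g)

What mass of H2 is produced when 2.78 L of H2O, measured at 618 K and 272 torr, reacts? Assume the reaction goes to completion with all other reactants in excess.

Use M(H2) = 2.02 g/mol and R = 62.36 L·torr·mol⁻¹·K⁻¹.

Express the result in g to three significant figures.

n(H2O) = PV/RT = (272 × 2.78) / (62.36 × 618) = 0.01962 mol
n(H2) = (1/1) × 0.01962 = 0.01962 mol
m(H2) = 0.01962 × 2.02 = 0.03963 g

0.0396 g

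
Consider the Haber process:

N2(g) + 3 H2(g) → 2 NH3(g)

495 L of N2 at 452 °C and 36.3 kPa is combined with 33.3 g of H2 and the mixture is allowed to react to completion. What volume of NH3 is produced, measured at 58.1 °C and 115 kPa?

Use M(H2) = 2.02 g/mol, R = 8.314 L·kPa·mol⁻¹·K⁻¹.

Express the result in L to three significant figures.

143 L

n(N2) = PV/RT = (36.3 × 495) / (8.314 × 725.15) = 2.980 mol
n(H2) = 33.3 / 2.02 = 16.49 mol
For 2.980 mol N2, stoichiometry requires (3/1) × 2.980 = 8.940 mol H2; 16.49 mol is available, so N2 is limiting.
n(NH3) = (2/1) × 2.980 = 5.960 mol
V(NH3) = nRT/P = 5.960 × 8.314 × 331.25 / 115 = 142.7 L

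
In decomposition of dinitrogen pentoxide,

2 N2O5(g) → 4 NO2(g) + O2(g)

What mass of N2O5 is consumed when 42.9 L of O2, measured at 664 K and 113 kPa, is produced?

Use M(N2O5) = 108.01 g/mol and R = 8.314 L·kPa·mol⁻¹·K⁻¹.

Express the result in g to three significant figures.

190 g

n(O2) = PV/RT = (113 × 42.9) / (8.314 × 664) = 0.8781 mol
n(N2O5) = (2/1) × 0.8781 = 1.756 mol
m(N2O5) = 1.756 × 108.01 = 189.7 g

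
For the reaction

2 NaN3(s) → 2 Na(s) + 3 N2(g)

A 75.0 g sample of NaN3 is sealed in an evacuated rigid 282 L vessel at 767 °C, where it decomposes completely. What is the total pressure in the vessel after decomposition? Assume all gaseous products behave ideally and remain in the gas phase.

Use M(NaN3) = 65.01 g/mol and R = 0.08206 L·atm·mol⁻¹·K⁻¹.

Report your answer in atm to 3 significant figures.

0.524 atm

n(NaN3) = 75.0 / 65.01 = 1.154 mol
n(gas produced) = (3/2) × 1.154 = 1.731 mol
P = nRT/V = 1.731 × 0.08206 × 1040.15 / 282 = 0.5239 atm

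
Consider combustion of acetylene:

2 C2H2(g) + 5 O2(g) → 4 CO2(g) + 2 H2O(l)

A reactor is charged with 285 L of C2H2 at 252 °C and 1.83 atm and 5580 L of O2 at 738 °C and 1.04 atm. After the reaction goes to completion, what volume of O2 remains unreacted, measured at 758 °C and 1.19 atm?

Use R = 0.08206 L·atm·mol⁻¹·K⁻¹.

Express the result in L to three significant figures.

2820 L

n(C2H2) = PV/RT = (1.83 × 285) / (0.08206 × 525.15) = 12.10 mol
n(O2) = PV/RT = (1.04 × 5580) / (0.08206 × 1011.15) = 69.94 mol
For 12.10 mol C2H2, stoichiometry requires (5/2) × 12.10 = 30.25 mol O2; 69.94 mol is available, so C2H2 is limiting.
n(O2) consumed = (5/2) × 12.10 = 30.25 mol; remaining = 69.94 − 30.25 = 39.69 mol
V(O2) = nRT/P = 39.69 × 0.08206 × 1031.15 / 1.19 = 2822 L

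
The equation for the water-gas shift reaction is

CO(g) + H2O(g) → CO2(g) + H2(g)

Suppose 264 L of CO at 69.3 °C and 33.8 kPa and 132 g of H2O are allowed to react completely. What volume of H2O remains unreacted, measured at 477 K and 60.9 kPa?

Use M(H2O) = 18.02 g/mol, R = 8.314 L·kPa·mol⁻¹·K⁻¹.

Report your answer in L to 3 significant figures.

273 L

n(CO) = PV/RT = (33.8 × 264) / (8.314 × 342.45) = 3.134 mol
n(H2O) = 132 / 18.02 = 7.325 mol
For 3.134 mol CO, stoichiometry requires (1/1) × 3.134 = 3.134 mol H2O; 7.325 mol is available, so CO is limiting.
n(H2O) consumed = (1/1) × 3.134 = 3.134 mol; remaining = 7.325 − 3.134 = 4.191 mol
V(H2O) = nRT/P = 4.191 × 8.314 × 477 / 60.9 = 272.9 L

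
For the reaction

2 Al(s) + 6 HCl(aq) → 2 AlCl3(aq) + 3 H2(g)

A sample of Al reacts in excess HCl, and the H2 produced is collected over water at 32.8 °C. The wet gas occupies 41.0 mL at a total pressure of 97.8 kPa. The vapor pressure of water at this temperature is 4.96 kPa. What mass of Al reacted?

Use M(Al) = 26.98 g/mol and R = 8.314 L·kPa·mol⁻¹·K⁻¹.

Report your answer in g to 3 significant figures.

P(H2) = 97.8 − 4.96 = 92.84 kPa
n(H2) = PV/RT = (92.84 × 0.04100) / (8.314 × 305.95) = 0.001496 mol
n(Al) = (2/3) × 0.001496 = 0.0009973 mol
m(Al) = 0.0009973 × 26.98 = 0.02691 g

0.0269 g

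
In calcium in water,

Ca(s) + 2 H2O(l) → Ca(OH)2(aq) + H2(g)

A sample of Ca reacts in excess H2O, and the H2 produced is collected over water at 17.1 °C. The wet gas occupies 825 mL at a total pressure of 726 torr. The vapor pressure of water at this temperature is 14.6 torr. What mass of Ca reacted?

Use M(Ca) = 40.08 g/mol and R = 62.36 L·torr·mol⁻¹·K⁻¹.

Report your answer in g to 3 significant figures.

P(H2) = 726 − 14.6 = 711.4 torr
n(H2) = PV/RT = (711.4 × 0.8250) / (62.36 × 290.25) = 0.03243 mol
n(Ca) = (1/1) × 0.03243 = 0.03243 mol
m(Ca) = 0.03243 × 40.08 = 1.300 g

1.30 g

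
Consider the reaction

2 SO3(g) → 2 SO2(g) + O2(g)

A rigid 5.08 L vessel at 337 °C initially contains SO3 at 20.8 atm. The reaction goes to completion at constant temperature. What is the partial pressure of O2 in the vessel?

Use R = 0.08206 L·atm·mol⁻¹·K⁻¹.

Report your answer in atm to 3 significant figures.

n(SO3)₀ = PV/RT = (20.8 × 5.08) / (0.08206 × 610.15) = 2.110 mol
n(O2) = (1/2) × 2.110 = 1.055 mol
P(O2) = nRT/V = 1.055 × 0.08206 × 610.15 / 5.08 = 10.40 atm

10.4 atm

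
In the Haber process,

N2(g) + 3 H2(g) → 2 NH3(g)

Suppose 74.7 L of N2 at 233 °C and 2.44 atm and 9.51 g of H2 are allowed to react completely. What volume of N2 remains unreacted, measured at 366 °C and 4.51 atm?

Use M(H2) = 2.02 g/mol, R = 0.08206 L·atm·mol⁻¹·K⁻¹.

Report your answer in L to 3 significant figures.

32.8 L

n(N2) = PV/RT = (2.44 × 74.7) / (0.08206 × 506.15) = 4.388 mol
n(H2) = 9.51 / 2.02 = 4.708 mol
For 4.388 mol N2, stoichiometry requires (3/1) × 4.388 = 13.16 mol H2; 4.708 mol is available, so H2 is limiting.
n(N2) consumed = (1/3) × 4.708 = 1.569 mol; remaining = 4.388 − 1.569 = 2.819 mol
V(N2) = nRT/P = 2.819 × 0.08206 × 639.15 / 4.51 = 32.78 L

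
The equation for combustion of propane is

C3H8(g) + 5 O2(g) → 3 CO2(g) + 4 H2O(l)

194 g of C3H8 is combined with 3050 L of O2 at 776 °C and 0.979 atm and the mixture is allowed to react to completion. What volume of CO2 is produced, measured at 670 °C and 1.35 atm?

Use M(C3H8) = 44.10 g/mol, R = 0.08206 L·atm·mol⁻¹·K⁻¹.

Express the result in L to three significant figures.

757 L

n(C3H8) = 194 / 44.10 = 4.399 mol
n(O2) = PV/RT = (0.979 × 3050) / (0.08206 × 1049.15) = 34.68 mol
For 4.399 mol C3H8, stoichiometry requires (5/1) × 4.399 = 22.00 mol O2; 34.68 mol is available, so C3H8 is limiting.
n(CO2) = (3/1) × 4.399 = 13.20 mol
V(CO2) = nRT/P = 13.20 × 0.08206 × 943.15 / 1.35 = 756.8 L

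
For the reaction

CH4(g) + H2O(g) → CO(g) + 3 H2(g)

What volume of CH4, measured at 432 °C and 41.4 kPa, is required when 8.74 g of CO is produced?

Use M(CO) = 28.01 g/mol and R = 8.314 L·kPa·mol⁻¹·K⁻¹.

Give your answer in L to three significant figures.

44.2 L

n(CO) = 8.740 / 28.01 = 0.3120 mol
n(CH4) = (1/1) × 0.3120 = 0.3120 mol
V = nRT/P = 0.3120 × 8.314 × 705.15 / 41.4 = 44.18 L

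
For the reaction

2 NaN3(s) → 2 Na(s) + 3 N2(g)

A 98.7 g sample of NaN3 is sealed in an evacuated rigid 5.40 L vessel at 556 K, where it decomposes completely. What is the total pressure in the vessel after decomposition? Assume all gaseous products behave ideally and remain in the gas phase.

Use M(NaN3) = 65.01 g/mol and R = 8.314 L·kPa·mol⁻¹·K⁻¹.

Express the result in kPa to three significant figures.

n(NaN3) = 98.7 / 65.01 = 1.518 mol
n(gas produced) = (3/2) × 1.518 = 2.277 mol
P = nRT/V = 2.277 × 8.314 × 556 / 5.40 = 1949 kPa

1950 kPa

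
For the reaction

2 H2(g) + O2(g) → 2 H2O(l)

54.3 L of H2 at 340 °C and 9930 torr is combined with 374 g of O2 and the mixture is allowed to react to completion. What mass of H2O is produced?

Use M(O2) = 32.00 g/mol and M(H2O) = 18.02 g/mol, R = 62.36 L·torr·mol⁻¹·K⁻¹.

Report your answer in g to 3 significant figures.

n(H2) = PV/RT = (9930 × 54.3) / (62.36 × 613.15) = 14.10 mol
n(O2) = 374 / 32.00 = 11.69 mol
For 14.10 mol H2, stoichiometry requires (1/2) × 14.10 = 7.050 mol O2; 11.69 mol is available, so H2 is limiting.
n(H2O) = (2/2) × 14.10 = 14.10 mol
m(H2O) = 14.10 × 18.02 = 254.1 g

254 g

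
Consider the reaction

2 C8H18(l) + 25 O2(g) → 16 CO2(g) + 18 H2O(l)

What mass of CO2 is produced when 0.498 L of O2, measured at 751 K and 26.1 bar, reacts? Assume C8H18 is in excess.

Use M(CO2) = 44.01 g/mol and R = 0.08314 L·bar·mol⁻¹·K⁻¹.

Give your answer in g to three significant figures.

n(O2) = PV/RT = (26.1 × 0.498) / (0.08314 × 751) = 0.2082 mol
n(CO2) = (16/25) × 0.2082 = 0.1332 mol
m(CO2) = 0.1332 × 44.01 = 5.862 g

5.86 g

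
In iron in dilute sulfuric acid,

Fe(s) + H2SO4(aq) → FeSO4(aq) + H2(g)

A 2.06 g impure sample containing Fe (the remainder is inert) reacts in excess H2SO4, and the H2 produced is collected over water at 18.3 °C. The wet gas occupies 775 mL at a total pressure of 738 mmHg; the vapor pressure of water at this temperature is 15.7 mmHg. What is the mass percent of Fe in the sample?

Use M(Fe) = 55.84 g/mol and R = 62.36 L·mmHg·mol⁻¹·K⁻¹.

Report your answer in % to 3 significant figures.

P(H2) = 738 − 15.7 = 722.3 mmHg
n(H2) = PV/RT = (722.3 × 0.7750) / (62.36 × 291.45) = 0.03080 mol
n(Fe) = (1/1) × 0.03080 = 0.03080 mol
m(Fe) = 0.03080 × 55.84 = 1.720 g
%Fe = 1.720 / 2.06 × 100 = 83.50%

83.5 %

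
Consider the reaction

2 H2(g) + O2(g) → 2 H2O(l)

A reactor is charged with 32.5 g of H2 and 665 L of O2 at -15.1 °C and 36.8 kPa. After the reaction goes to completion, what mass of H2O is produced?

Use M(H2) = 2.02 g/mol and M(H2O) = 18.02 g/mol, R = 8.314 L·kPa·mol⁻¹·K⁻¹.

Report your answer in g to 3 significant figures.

290 g

n(H2) = 32.5 / 2.02 = 16.09 mol
n(O2) = PV/RT = (36.8 × 665) / (8.314 × 258.05) = 11.41 mol
For 16.09 mol H2, stoichiometry requires (1/2) × 16.09 = 8.045 mol O2; 11.41 mol is available, so H2 is limiting.
n(H2O) = (2/2) × 16.09 = 16.09 mol
m(H2O) = 16.09 × 18.02 = 289.9 g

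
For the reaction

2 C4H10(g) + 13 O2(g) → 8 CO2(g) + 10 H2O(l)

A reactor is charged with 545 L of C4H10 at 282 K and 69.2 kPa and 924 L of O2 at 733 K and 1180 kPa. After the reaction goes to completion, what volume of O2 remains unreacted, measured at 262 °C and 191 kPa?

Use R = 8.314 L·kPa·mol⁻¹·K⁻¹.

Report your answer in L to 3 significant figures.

1730 L

n(C4H10) = PV/RT = (69.2 × 545) / (8.314 × 282) = 16.09 mol
n(O2) = PV/RT = (1180 × 924) / (8.314 × 733) = 178.9 mol
For 16.09 mol C4H10, stoichiometry requires (13/2) × 16.09 = 104.6 mol O2; 178.9 mol is available, so C4H10 is limiting.
n(O2) consumed = (13/2) × 16.09 = 104.6 mol; remaining = 178.9 − 104.6 = 74.30 mol
V(O2) = nRT/P = 74.30 × 8.314 × 535.15 / 191 = 1731 L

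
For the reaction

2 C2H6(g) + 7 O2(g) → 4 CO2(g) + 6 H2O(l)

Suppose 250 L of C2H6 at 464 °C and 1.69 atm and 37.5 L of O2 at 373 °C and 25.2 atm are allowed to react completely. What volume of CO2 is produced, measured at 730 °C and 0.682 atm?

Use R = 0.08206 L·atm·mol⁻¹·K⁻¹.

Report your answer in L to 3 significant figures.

1230 L

n(C2H6) = PV/RT = (1.69 × 250) / (0.08206 × 737.15) = 6.985 mol
n(O2) = PV/RT = (25.2 × 37.5) / (0.08206 × 646.15) = 17.82 mol
For 6.985 mol C2H6, stoichiometry requires (7/2) × 6.985 = 24.45 mol O2; 17.82 mol is available, so O2 is limiting.
n(CO2) = (4/7) × 17.82 = 10.18 mol
V(CO2) = nRT/P = 10.18 × 0.08206 × 1003.15 / 0.682 = 1229 L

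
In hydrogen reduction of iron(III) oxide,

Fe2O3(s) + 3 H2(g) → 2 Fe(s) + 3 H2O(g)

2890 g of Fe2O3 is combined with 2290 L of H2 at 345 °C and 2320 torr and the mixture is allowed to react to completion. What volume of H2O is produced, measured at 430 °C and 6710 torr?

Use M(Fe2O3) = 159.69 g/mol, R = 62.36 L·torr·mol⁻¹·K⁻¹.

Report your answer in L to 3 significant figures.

355 L

n(Fe2O3) = 2890 / 159.69 = 18.10 mol
n(H2) = PV/RT = (2320 × 2290) / (62.36 × 618.15) = 137.8 mol
For 18.10 mol Fe2O3, stoichiometry requires (3/1) × 18.10 = 54.30 mol H2; 137.8 mol is available, so Fe2O3 is limiting.
n(H2O) = (3/1) × 18.10 = 54.30 mol
V(H2O) = nRT/P = 54.30 × 62.36 × 703.15 / 6710 = 354.8 L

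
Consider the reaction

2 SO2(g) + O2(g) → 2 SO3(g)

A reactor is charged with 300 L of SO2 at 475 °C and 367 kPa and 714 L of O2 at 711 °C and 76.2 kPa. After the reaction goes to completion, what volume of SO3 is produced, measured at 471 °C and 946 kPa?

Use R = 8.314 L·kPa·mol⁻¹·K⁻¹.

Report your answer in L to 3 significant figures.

n(SO2) = PV/RT = (367 × 300) / (8.314 × 748.15) = 17.70 mol
n(O2) = PV/RT = (76.2 × 714) / (8.314 × 984.15) = 6.649 mol
For 17.70 mol SO2, stoichiometry requires (1/2) × 17.70 = 8.850 mol O2; 6.649 mol is available, so O2 is limiting.
n(SO3) = (2/1) × 6.649 = 13.30 mol
V(SO3) = nRT/P = 13.30 × 8.314 × 744.15 / 946 = 86.98 L

87.0 L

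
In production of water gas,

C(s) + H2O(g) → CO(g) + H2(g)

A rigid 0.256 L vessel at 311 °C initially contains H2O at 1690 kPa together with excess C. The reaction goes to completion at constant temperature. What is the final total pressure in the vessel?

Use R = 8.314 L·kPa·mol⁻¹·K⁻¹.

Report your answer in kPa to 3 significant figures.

3380 kPa

At constant T and V, P ∝ n(gas): 1 mol gas → 2 mol gas.
P_final = (2/1) × 1690 = 3380 kPa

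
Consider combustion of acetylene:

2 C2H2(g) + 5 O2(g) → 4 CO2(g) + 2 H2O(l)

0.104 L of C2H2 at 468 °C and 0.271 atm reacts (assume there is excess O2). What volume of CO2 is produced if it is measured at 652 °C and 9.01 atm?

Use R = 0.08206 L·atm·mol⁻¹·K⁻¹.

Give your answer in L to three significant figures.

0.00781 L

n(C2H2) = PV/RT = (0.271 × 0.104) / (0.08206 × 741.15) = 0.0004634 mol
n(CO2) = (4/2) × 0.0004634 = 0.0009268 mol
V = nRT/P = 0.0009268 × 0.08206 × 925.15 / 9.01 = 0.007809 L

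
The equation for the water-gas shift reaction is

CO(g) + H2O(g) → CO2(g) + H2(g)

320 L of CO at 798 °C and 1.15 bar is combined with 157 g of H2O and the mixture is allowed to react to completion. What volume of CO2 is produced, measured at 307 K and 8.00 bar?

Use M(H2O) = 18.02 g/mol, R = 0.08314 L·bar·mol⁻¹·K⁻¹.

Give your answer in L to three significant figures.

n(CO) = PV/RT = (1.15 × 320) / (0.08314 × 1071.15) = 4.132 mol
n(H2O) = 157 / 18.02 = 8.713 mol
For 4.132 mol CO, stoichiometry requires (1/1) × 4.132 = 4.132 mol H2O; 8.713 mol is available, so CO is limiting.
n(CO2) = (1/1) × 4.132 = 4.132 mol
V(CO2) = nRT/P = 4.132 × 0.08314 × 307 / 8.00 = 13.18 L

13.2 L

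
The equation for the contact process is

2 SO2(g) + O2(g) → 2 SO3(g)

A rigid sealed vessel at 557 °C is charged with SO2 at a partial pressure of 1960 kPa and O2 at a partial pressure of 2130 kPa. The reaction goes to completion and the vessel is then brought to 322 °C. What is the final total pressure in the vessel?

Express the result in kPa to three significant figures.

2230 kPa

At constant V, partial pressures at 557 °C are proportional to moles, so apply stoichiometry directly to pressures.
P(O2) required for 1960 kPa of SO2 = (1/2) × 1960 = 980.0 kPa; available 2130 kPa, so SO2 is limiting.
P(O2) remaining = 2130 − (1/2) × 1960 = 1150 kPa
P(gaseous products) = (2)/2 × 1960 = 1960 kPa
P_total at 557 °C = 1150 + 1960 = 3110 kPa
Scaling to 322 °C: P = 3110 × 595.15/830.15 = 2230 kPa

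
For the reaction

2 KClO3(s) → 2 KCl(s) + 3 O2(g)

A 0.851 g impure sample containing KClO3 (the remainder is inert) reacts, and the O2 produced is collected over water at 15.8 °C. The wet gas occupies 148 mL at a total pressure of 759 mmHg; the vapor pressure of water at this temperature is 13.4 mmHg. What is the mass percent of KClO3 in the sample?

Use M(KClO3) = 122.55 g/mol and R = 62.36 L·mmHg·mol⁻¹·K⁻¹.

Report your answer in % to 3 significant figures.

58.8 %

P(O2) = 759 − 13.4 = 745.6 mmHg
n(O2) = PV/RT = (745.6 × 0.1480) / (62.36 × 288.95) = 0.006124 mol
n(KClO3) = (2/3) × 0.006124 = 0.004083 mol
m(KClO3) = 0.004083 × 122.55 = 0.5004 g
%KClO3 = 0.5004 / 0.851 × 100 = 58.80%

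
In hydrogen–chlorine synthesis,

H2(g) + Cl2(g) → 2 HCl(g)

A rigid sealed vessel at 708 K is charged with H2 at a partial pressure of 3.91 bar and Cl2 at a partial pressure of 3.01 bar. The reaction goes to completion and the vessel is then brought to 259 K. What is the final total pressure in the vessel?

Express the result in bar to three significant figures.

2.53 bar

Because the vessel is rigid and T is held at 708 K, work the stoichiometry in partial pressures (P_i = n_iRT/V).
P(Cl2) required for 3.91 bar of H2 = (1/1) × 3.91 = 3.910 bar; available 3.01 bar, so Cl2 is limiting.
P(H2) remaining = 3.91 − (1/1) × 3.01 = 0.9000 bar
P(gaseous products) = (2)/1 × 3.01 = 6.020 bar
P_total at 708 K = 0.9000 + 6.020 = 6.920 bar
Scaling to 259 K: P = 6.920 × 259/708 = 2.531 bar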